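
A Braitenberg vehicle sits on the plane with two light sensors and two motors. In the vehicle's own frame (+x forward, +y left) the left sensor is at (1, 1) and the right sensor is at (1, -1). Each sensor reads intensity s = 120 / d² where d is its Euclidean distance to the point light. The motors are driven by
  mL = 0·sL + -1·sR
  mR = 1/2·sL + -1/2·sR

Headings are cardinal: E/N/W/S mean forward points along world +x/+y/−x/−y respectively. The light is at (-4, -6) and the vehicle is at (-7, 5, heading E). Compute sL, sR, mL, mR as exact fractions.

left sensor world pos  = (-6, 6); dL² = 148
right sensor world pos = (-6, 4); dR² = 104
sL = 120/148 = 30/37
sR = 120/104 = 15/13
mL = 0·sL + -1·sR = -15/13
mR = 1/2·sL + -1/2·sR = -165/962

30/37 15/13 -15/13 -165/962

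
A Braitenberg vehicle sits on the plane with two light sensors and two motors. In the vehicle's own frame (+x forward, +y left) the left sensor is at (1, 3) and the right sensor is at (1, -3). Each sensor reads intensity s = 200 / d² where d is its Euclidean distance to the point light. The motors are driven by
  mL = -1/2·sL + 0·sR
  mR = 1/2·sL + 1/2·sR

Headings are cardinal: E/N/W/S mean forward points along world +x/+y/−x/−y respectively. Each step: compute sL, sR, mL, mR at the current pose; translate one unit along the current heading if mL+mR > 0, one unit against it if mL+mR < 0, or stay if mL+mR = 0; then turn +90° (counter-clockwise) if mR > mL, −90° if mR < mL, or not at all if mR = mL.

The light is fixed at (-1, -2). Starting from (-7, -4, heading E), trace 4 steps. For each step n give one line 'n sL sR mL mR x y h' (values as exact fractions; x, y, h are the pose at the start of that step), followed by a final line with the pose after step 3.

n=0: pose=(-7,-4,E); sL=100/13, sR=4; mL=-50/13, mR=76/13; mL+mR=2 → advance +1; mR−mL=126/13 → turn +1·90°
n=1: pose=(-6,-4,N); sL=40/13, sR=40; mL=-20/13, mR=280/13; mL+mR=20 → advance +1; mR−mL=300/13 → turn +1·90°
n=2: pose=(-6,-3,W); sL=50/13, sR=5; mL=-25/13, mR=115/26; mL+mR=5/2 → advance +1; mR−mL=165/26 → turn +1·90°
n=3: pose=(-7,-3,S); sL=200/13, sR=40/17; mL=-100/13, mR=1960/221; mL+mR=20/17 → advance +1; mR−mL=3660/221 → turn +1·90°

0 100/13 4 -50/13 76/13 -7 -4 E
1 40/13 40 -20/13 280/13 -6 -4 N
2 50/13 5 -25/13 115/26 -6 -3 W
3 200/13 40/17 -100/13 1960/221 -7 -3 S
final -7 -4 E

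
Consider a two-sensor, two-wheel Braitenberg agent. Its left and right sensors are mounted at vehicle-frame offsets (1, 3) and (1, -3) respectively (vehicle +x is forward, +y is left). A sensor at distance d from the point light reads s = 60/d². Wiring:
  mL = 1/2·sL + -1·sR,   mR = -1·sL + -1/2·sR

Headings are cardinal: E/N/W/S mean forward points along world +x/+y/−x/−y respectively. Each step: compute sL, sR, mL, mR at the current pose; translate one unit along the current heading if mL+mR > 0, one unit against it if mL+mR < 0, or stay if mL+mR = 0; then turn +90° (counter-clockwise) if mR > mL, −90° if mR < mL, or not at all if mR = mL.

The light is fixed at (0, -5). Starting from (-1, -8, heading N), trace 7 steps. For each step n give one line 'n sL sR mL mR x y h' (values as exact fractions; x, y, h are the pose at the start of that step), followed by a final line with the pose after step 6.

n=0: pose=(-1,-8,N); sL=3, sR=15/2; mL=-6, mR=-27/4; mL+mR=-51/4 → advance -1; mR−mL=-3/4 → turn -1·90°
n=1: pose=(-1,-9,E); sL=60, sR=60/49; mL=1410/49, mR=-2970/49; mL+mR=-1560/49 → advance -1; mR−mL=-4380/49 → turn -1·90°
n=2: pose=(-2,-9,S); sL=30/13, sR=6/5; mL=-3/65, mR=-189/65; mL+mR=-192/65 → advance -1; mR−mL=-186/65 → turn -1·90°
n=3: pose=(-2,-8,W); sL=4/3, sR=20/3; mL=-6, mR=-14/3; mL+mR=-32/3 → advance -1; mR−mL=4/3 → turn +1·90°
n=4: pose=(-1,-8,S); sL=3, sR=15/8; mL=-3/8, mR=-63/16; mL+mR=-69/16 → advance -1; mR−mL=-57/16 → turn -1·90°
n=5: pose=(-1,-7,W); sL=60/29, sR=12; mL=-318/29, mR=-234/29; mL+mR=-552/29 → advance -1; mR−mL=84/29 → turn +1·90°
n=6: pose=(0,-7,S); sL=10/3, sR=10/3; mL=-5/3, mR=-5; mL+mR=-20/3 → advance -1; mR−mL=-10/3 → turn -1·90°

0 3 15/2 -6 -27/4 -1 -8 N
1 60 60/49 1410/49 -2970/49 -1 -9 E
2 30/13 6/5 -3/65 -189/65 -2 -9 S
3 4/3 20/3 -6 -14/3 -2 -8 W
4 3 15/8 -3/8 -63/16 -1 -8 S
5 60/29 12 -318/29 -234/29 -1 -7 W
6 10/3 10/3 -5/3 -5 0 -7 S
final 0 -6 W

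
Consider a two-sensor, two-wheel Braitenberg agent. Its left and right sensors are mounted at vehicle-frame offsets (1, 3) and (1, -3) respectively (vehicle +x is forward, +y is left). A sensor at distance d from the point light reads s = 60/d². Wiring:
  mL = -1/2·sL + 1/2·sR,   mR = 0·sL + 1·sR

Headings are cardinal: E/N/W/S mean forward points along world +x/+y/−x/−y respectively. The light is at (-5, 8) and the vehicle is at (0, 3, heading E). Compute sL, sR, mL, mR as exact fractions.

left sensor world pos  = (1, 6); dL² = 40
right sensor world pos = (1, 0); dR² = 100
sL = 60/40 = 3/2
sR = 60/100 = 3/5
mL = -1/2·sL + 1/2·sR = -9/20
mR = 0·sL + 1·sR = 3/5

3/2 3/5 -9/20 3/5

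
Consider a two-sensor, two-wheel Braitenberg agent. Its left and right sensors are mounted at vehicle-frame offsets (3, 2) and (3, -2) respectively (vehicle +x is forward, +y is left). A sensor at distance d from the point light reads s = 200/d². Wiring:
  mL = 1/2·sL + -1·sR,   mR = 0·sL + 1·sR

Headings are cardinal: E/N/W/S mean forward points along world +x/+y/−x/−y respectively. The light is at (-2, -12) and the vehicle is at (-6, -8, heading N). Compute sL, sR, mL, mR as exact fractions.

40/17 200/53 -2340/901 200/53

left sensor world pos  = (-8, -5); dL² = 85
right sensor world pos = (-4, -5); dR² = 53
sL = 200/85 = 40/17
sR = 200/53 = 200/53
mL = 1/2·sL + -1·sR = -2340/901
mR = 0·sL + 1·sR = 200/53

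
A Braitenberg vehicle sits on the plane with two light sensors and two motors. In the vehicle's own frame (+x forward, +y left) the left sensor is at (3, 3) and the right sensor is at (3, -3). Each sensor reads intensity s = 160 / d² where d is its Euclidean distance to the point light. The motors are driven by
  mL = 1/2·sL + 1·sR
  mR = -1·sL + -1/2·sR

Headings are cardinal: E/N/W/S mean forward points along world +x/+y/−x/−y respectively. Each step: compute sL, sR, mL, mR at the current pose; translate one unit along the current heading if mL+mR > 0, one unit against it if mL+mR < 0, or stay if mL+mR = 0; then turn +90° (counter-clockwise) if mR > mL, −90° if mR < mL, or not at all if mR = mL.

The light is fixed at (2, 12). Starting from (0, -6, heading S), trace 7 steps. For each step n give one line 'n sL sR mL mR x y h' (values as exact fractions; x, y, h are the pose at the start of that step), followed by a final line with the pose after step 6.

0 80/221 80/233 27000/51493 -27480/51493 0 -6 S
1 32/85 160/221 1008/1105 -48/65 0 -5 W
2 20/29 40/49 1650/1421 -1560/1421 -1 -5 N
3 160/169 160/361 55920/61009 -71280/61009 -1 -4 E
4 80/181 16/41 4536/7421 -4728/7421 -2 -4 S
5 160/373 160/193 75120/71989 -60720/71989 -2 -3 W
6 10/13 40/37 705/481 -630/481 -3 -3 N
final -3 -2 E

n=0: pose=(0,-6,S); sL=80/221, sR=80/233; mL=27000/51493, mR=-27480/51493; mL+mR=-480/51493 → advance -1; mR−mL=-54480/51493 → turn -1·90°
n=1: pose=(0,-5,W); sL=32/85, sR=160/221; mL=1008/1105, mR=-48/65; mL+mR=192/1105 → advance +1; mR−mL=-1824/1105 → turn -1·90°
n=2: pose=(-1,-5,N); sL=20/29, sR=40/49; mL=1650/1421, mR=-1560/1421; mL+mR=90/1421 → advance +1; mR−mL=-3210/1421 → turn -1·90°
n=3: pose=(-1,-4,E); sL=160/169, sR=160/361; mL=55920/61009, mR=-71280/61009; mL+mR=-15360/61009 → advance -1; mR−mL=-127200/61009 → turn -1·90°
n=4: pose=(-2,-4,S); sL=80/181, sR=16/41; mL=4536/7421, mR=-4728/7421; mL+mR=-192/7421 → advance -1; mR−mL=-9264/7421 → turn -1·90°
n=5: pose=(-2,-3,W); sL=160/373, sR=160/193; mL=75120/71989, mR=-60720/71989; mL+mR=14400/71989 → advance +1; mR−mL=-135840/71989 → turn -1·90°
n=6: pose=(-3,-3,N); sL=10/13, sR=40/37; mL=705/481, mR=-630/481; mL+mR=75/481 → advance +1; mR−mL=-1335/481 → turn -1·90°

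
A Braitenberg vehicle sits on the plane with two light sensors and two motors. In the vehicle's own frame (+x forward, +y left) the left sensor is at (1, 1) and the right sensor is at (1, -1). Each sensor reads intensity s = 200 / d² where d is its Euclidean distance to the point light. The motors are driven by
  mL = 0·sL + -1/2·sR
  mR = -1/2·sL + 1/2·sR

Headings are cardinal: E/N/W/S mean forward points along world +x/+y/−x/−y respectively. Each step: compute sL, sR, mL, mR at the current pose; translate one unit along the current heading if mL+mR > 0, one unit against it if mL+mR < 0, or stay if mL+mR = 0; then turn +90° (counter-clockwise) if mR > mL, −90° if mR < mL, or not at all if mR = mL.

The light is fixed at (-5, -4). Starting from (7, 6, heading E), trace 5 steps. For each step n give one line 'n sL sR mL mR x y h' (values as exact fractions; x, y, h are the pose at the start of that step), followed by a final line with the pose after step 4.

n=0: pose=(7,6,E); sL=20/29, sR=4/5; mL=-2/5, mR=8/145; mL+mR=-10/29 → advance -1; mR−mL=66/145 → turn +1·90°
n=1: pose=(6,6,N); sL=200/221, sR=40/53; mL=-20/53, mR=-880/11713; mL+mR=-100/221 → advance -1; mR−mL=3540/11713 → turn +1·90°
n=2: pose=(6,5,W); sL=50/41, sR=1; mL=-1/2, mR=-9/82; mL+mR=-25/41 → advance -1; mR−mL=16/41 → turn +1·90°
n=3: pose=(7,5,S); sL=200/233, sR=40/37; mL=-20/37, mR=960/8621; mL+mR=-100/233 → advance -1; mR−mL=5620/8621 → turn +1·90°
n=4: pose=(7,6,E); sL=20/29, sR=4/5; mL=-2/5, mR=8/145; mL+mR=-10/29 → advance -1; mR−mL=66/145 → turn +1·90°

0 20/29 4/5 -2/5 8/145 7 6 E
1 200/221 40/53 -20/53 -880/11713 6 6 N
2 50/41 1 -1/2 -9/82 6 5 W
3 200/233 40/37 -20/37 960/8621 7 5 S
4 20/29 4/5 -2/5 8/145 7 6 E
final 6 6 N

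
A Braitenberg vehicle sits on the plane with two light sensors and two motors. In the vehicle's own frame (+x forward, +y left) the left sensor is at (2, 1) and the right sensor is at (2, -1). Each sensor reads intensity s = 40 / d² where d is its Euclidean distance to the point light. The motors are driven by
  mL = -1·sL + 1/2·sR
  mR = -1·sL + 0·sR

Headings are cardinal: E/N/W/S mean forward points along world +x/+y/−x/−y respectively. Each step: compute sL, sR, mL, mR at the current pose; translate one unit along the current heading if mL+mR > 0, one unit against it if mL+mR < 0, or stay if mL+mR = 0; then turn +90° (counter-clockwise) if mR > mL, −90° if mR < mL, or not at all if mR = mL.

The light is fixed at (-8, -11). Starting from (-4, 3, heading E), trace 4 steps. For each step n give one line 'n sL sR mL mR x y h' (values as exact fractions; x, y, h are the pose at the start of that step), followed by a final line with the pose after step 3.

0 40/261 8/41 -596/10701 -40/261 -4 3 E
1 1/4 10/37 -17/148 -1/4 -5 3 S
2 40/197 40/257 -6340/50629 -40/197 -5 4 W
3 20/149 20/157 -1650/23393 -20/149 -4 4 N
final -4 3 E

n=0: pose=(-4,3,E); sL=40/261, sR=8/41; mL=-596/10701, mR=-40/261; mL+mR=-2236/10701 → advance -1; mR−mL=-4/41 → turn -1·90°
n=1: pose=(-5,3,S); sL=1/4, sR=10/37; mL=-17/148, mR=-1/4; mL+mR=-27/74 → advance -1; mR−mL=-5/37 → turn -1·90°
n=2: pose=(-5,4,W); sL=40/197, sR=40/257; mL=-6340/50629, mR=-40/197; mL+mR=-16620/50629 → advance -1; mR−mL=-20/257 → turn -1·90°
n=3: pose=(-4,4,N); sL=20/149, sR=20/157; mL=-1650/23393, mR=-20/149; mL+mR=-4790/23393 → advance -1; mR−mL=-10/157 → turn -1·90°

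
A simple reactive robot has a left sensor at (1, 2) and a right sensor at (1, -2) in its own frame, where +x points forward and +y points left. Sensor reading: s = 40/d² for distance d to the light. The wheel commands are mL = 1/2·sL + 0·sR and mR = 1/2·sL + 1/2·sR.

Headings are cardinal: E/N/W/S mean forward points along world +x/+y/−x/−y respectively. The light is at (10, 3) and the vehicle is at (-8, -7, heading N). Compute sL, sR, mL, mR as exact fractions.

left sensor world pos  = (-10, -6); dL² = 481
right sensor world pos = (-6, -6); dR² = 337
sL = 40/481 = 40/481
sR = 40/337 = 40/337
mL = 1/2·sL + 0·sR = 20/481
mR = 1/2·sL + 1/2·sR = 16360/162097

40/481 40/337 20/481 16360/162097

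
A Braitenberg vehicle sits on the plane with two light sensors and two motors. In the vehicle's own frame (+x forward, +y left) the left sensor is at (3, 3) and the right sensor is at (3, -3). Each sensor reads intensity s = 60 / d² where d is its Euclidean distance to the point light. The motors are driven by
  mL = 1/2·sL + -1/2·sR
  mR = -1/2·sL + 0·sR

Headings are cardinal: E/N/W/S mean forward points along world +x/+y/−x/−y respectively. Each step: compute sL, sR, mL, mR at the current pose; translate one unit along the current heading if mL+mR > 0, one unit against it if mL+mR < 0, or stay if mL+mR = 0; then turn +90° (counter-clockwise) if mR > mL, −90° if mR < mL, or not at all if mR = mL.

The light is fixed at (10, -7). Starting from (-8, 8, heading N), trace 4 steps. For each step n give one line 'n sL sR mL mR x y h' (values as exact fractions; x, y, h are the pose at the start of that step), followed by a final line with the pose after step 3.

0 4/51 20/183 -16/1037 -2/51 -8 8 N
1 30/257 30/173 -1260/44461 -15/257 -8 7 E
2 60/377 12/121 1368/45617 -30/377 -9 7 S
3 15/157 15/202 675/63428 -15/314 -9 8 W
final -8 8 N

n=0: pose=(-8,8,N); sL=4/51, sR=20/183; mL=-16/1037, mR=-2/51; mL+mR=-10/183 → advance -1; mR−mL=-74/3111 → turn -1·90°
n=1: pose=(-8,7,E); sL=30/257, sR=30/173; mL=-1260/44461, mR=-15/257; mL+mR=-15/173 → advance -1; mR−mL=-1335/44461 → turn -1·90°
n=2: pose=(-9,7,S); sL=60/377, sR=12/121; mL=1368/45617, mR=-30/377; mL+mR=-6/121 → advance -1; mR−mL=-4998/45617 → turn -1·90°
n=3: pose=(-9,8,W); sL=15/157, sR=15/202; mL=675/63428, mR=-15/314; mL+mR=-15/404 → advance -1; mR−mL=-3705/63428 → turn -1·90°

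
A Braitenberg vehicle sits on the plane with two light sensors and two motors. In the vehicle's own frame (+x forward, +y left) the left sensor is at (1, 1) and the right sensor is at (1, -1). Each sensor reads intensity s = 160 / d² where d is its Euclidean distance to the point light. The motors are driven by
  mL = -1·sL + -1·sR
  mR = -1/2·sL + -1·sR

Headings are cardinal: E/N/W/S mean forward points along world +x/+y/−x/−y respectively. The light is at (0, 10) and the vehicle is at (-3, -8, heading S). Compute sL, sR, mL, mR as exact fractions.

32/73 160/377 -23744/27521 -17712/27521

left sensor world pos  = (-2, -9); dL² = 365
right sensor world pos = (-4, -9); dR² = 377
sL = 160/365 = 32/73
sR = 160/377 = 160/377
mL = -1·sL + -1·sR = -23744/27521
mR = -1/2·sL + -1·sR = -17712/27521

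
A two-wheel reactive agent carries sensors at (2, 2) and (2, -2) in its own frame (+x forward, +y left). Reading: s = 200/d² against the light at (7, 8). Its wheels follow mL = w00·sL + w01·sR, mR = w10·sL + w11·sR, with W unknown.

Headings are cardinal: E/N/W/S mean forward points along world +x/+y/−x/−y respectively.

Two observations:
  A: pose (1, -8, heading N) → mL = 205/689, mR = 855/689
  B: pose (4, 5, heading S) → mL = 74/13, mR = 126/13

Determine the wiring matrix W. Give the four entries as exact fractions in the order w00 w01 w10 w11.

obs A: pose=(1,-8,N) → sL=10/13, sR=50/53, mL=205/689, mR=855/689
obs B: pose=(4,5,S) → sL=100/13, sR=4, mL=74/13, mR=126/13
sensor matrix S = [[10/13, 50/53], [100/13, 4]]; det S = -2880/689
solve [mL_A; mL_B] = S·[w00; w01] and [mR_A; mR_B] = S·[w10; w11]:
  w00 = 1, w01 = -1/2, w10 = 1, w11 = 1/2

1 -1/2 1 1/2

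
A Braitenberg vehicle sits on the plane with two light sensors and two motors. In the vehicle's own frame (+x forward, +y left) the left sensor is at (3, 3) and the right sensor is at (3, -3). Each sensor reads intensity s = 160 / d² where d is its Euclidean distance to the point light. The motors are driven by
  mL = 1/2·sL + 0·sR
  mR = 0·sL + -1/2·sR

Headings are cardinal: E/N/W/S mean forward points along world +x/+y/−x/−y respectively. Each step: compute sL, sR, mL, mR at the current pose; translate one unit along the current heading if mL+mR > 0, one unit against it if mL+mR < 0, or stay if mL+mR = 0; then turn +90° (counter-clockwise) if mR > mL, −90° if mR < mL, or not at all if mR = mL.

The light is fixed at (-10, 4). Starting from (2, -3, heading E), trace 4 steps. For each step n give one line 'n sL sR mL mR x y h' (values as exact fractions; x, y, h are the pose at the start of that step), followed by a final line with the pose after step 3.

0 160/241 32/65 80/241 -16/65 2 -3 E
1 40/89 4/5 20/89 -2/5 3 -3 S
2 160/181 160/109 80/181 -80/109 3 -2 W
3 16/13 80/149 8/13 -40/149 4 -2 N
final 4 -1 E

n=0: pose=(2,-3,E); sL=160/241, sR=32/65; mL=80/241, mR=-16/65; mL+mR=1344/15665 → advance +1; mR−mL=-9056/15665 → turn -1·90°
n=1: pose=(3,-3,S); sL=40/89, sR=4/5; mL=20/89, mR=-2/5; mL+mR=-78/445 → advance -1; mR−mL=-278/445 → turn -1·90°
n=2: pose=(3,-2,W); sL=160/181, sR=160/109; mL=80/181, mR=-80/109; mL+mR=-5760/19729 → advance -1; mR−mL=-23200/19729 → turn -1·90°
n=3: pose=(4,-2,N); sL=16/13, sR=80/149; mL=8/13, mR=-40/149; mL+mR=672/1937 → advance +1; mR−mL=-1712/1937 → turn -1·90°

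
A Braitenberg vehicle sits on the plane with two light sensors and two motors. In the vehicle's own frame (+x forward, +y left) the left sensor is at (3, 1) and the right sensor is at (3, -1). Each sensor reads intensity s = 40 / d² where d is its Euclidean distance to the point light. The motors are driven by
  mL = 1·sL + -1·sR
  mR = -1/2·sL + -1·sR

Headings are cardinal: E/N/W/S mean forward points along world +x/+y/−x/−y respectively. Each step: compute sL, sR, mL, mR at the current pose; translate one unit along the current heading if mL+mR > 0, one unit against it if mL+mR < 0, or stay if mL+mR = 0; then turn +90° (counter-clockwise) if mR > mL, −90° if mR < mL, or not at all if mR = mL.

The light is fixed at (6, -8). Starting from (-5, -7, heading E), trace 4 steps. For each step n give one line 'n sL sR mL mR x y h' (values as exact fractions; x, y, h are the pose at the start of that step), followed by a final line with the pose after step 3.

0 10/17 5/8 -5/136 -125/136 -5 -7 E
1 8/25 40/173 384/4325 -1692/4325 -6 -7 S
2 20/113 20/117 80/13221 -3430/13221 -6 -6 W
3 40/169 8/25 -352/4225 -1852/4225 -5 -6 N
final -5 -7 E

n=0: pose=(-5,-7,E); sL=10/17, sR=5/8; mL=-5/136, mR=-125/136; mL+mR=-65/68 → advance -1; mR−mL=-15/17 → turn -1·90°
n=1: pose=(-6,-7,S); sL=8/25, sR=40/173; mL=384/4325, mR=-1692/4325; mL+mR=-1308/4325 → advance -1; mR−mL=-12/25 → turn -1·90°
n=2: pose=(-6,-6,W); sL=20/113, sR=20/117; mL=80/13221, mR=-3430/13221; mL+mR=-3350/13221 → advance -1; mR−mL=-30/113 → turn -1·90°
n=3: pose=(-5,-6,N); sL=40/169, sR=8/25; mL=-352/4225, mR=-1852/4225; mL+mR=-2204/4225 → advance -1; mR−mL=-60/169 → turn -1·90°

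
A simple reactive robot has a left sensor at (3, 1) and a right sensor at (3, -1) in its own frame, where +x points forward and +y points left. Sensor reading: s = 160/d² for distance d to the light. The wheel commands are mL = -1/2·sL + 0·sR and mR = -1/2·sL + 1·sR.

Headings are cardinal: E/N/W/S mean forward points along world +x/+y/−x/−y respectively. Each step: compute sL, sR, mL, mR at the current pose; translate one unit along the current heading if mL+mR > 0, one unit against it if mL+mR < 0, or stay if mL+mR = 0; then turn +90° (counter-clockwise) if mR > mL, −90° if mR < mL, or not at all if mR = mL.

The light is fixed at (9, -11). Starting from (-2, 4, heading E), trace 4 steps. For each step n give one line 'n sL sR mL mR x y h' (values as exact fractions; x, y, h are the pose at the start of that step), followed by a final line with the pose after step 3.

0 1/2 8/13 -1/4 19/52 -2 4 E
1 32/89 32/81 -16/89 1552/7209 -1 4 N
2 80/197 80/229 -40/197 6600/45113 -1 5 W
3 160/233 160/269 -80/233 15760/62677 0 5 S
final 0 6 E

n=0: pose=(-2,4,E); sL=1/2, sR=8/13; mL=-1/4, mR=19/52; mL+mR=3/26 → advance +1; mR−mL=8/13 → turn +1·90°
n=1: pose=(-1,4,N); sL=32/89, sR=32/81; mL=-16/89, mR=1552/7209; mL+mR=256/7209 → advance +1; mR−mL=32/81 → turn +1·90°
n=2: pose=(-1,5,W); sL=80/197, sR=80/229; mL=-40/197, mR=6600/45113; mL+mR=-2560/45113 → advance -1; mR−mL=80/229 → turn +1·90°
n=3: pose=(0,5,S); sL=160/233, sR=160/269; mL=-80/233, mR=15760/62677; mL+mR=-5760/62677 → advance -1; mR−mL=160/269 → turn +1·90°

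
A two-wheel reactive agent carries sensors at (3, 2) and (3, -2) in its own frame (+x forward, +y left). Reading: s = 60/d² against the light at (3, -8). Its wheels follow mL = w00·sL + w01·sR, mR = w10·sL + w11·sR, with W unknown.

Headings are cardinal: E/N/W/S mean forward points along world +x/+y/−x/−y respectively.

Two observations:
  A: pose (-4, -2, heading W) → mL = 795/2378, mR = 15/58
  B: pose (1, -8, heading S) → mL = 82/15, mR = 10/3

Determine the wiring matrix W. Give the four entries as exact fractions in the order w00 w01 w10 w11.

1 -1/2 1/2 0

obs A: pose=(-4,-2,W) → sL=15/29, sR=15/41, mL=795/2378, mR=15/58
obs B: pose=(1,-8,S) → sL=20/3, sR=12/5, mL=82/15, mR=10/3
sensor matrix S = [[15/29, 15/41], [20/3, 12/5]]; det S = -1424/1189
solve [mL_A; mL_B] = S·[w00; w01] and [mR_A; mR_B] = S·[w10; w11]:
  w00 = 1, w01 = -1/2, w10 = 1/2, w11 = 0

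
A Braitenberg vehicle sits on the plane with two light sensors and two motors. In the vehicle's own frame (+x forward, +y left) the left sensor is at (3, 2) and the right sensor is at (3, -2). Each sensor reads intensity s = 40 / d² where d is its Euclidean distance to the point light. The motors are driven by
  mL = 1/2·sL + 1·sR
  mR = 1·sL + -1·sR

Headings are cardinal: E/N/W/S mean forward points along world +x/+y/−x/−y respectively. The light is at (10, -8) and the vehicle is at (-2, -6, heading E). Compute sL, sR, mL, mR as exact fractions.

left sensor world pos  = (1, -4); dL² = 97
right sensor world pos = (1, -8); dR² = 81
sL = 40/97 = 40/97
sR = 40/81 = 40/81
mL = 1/2·sL + 1·sR = 5500/7857
mR = 1·sL + -1·sR = -640/7857

40/97 40/81 5500/7857 -640/7857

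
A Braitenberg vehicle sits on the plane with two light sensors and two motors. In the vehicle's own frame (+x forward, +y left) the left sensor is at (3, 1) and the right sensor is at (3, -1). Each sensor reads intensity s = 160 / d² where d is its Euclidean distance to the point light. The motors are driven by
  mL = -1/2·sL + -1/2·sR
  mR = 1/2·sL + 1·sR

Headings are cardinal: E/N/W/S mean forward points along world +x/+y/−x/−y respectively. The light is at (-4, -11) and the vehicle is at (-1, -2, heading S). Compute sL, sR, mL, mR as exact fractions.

40/13 4 -46/13 72/13

left sensor world pos  = (0, -5); dL² = 52
right sensor world pos = (-2, -5); dR² = 40
sL = 160/52 = 40/13
sR = 160/40 = 4
mL = -1/2·sL + -1/2·sR = -46/13
mR = 1/2·sL + 1·sR = 72/13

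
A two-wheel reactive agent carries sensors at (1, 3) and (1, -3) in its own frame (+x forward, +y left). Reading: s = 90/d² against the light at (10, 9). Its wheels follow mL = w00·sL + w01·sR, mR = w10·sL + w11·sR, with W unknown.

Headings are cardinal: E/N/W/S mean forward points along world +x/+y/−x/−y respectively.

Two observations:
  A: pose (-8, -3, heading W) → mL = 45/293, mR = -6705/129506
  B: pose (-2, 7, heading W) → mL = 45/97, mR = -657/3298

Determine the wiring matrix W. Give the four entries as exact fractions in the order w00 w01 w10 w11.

obs A: pose=(-8,-3,W) → sL=45/293, sR=45/221, mL=45/293, mR=-6705/129506
obs B: pose=(-2,7,W) → sL=45/97, sR=9/17, mL=45/97, mR=-657/3298
sensor matrix S = [[45/293, 45/221], [45/97, 9/17]]; det S = -4860/369473
solve [mL_A; mL_B] = S·[w00; w01] and [mR_A; mR_B] = S·[w10; w11]:
  w00 = 1, w01 = 0, w10 = -1, w11 = 1/2

1 0 -1 1/2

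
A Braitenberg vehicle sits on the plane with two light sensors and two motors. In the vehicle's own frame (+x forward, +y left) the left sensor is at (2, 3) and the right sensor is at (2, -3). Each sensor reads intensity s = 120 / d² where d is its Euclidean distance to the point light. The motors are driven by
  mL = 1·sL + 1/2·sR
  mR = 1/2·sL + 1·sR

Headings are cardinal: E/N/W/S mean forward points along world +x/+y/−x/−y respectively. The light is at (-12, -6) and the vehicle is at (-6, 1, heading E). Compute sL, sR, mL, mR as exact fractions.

30/41 3/2 243/164 153/82

left sensor world pos  = (-4, 4); dL² = 164
right sensor world pos = (-4, -2); dR² = 80
sL = 120/164 = 30/41
sR = 120/80 = 3/2
mL = 1·sL + 1/2·sR = 243/164
mR = 1/2·sL + 1·sR = 153/82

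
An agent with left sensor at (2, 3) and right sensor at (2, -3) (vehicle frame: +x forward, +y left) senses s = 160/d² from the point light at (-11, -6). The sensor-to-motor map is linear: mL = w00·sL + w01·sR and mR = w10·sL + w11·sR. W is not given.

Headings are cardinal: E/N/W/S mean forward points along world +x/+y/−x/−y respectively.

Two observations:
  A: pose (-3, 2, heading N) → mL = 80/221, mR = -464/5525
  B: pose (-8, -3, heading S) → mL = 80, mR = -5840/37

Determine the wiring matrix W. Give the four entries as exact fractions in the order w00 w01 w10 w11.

obs A: pose=(-3,2,N) → sL=32/25, sR=160/221, mL=80/221, mR=-464/5525
obs B: pose=(-8,-3,S) → sL=160/37, sR=160, mL=80, mR=-5840/37
sensor matrix S = [[32/25, 160/221], [160/37, 160]]; det S = 8245248/40885
solve [mL_A; mL_B] = S·[w00; w01] and [mR_A; mR_B] = S·[w10; w11]:
  w00 = 0, w01 = 1/2, w10 = 1/2, w11 = -1

0 1/2 1/2 -1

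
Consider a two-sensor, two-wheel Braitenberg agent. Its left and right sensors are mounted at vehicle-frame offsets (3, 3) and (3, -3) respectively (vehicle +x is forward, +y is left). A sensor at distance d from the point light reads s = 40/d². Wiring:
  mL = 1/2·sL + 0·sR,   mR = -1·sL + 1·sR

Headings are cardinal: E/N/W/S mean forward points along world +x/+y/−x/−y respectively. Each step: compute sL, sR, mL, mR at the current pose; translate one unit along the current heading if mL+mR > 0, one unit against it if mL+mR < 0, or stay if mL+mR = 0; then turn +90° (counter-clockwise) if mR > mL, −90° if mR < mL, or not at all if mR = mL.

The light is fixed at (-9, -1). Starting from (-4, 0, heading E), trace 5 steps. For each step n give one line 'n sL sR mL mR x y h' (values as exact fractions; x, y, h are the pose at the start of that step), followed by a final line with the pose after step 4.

n=0: pose=(-4,0,E); sL=1/2, sR=10/17; mL=1/4, mR=3/34; mL+mR=23/68 → advance +1; mR−mL=-11/68 → turn -1·90°
n=1: pose=(-3,0,S); sL=8/17, sR=40/13; mL=4/17, mR=576/221; mL+mR=628/221 → advance +1; mR−mL=524/221 → turn +1·90°
n=2: pose=(-3,-1,E); sL=4/9, sR=4/9; mL=2/9, mR=0; mL+mR=2/9 → advance +1; mR−mL=-2/9 → turn -1·90°
n=3: pose=(-2,-1,S); sL=40/109, sR=8/5; mL=20/109, mR=672/545; mL+mR=772/545 → advance +1; mR−mL=572/545 → turn +1·90°
n=4: pose=(-2,-2,E); sL=5/13, sR=10/29; mL=5/26, mR=-15/377; mL+mR=115/754 → advance +1; mR−mL=-175/754 → turn -1·90°

0 1/2 10/17 1/4 3/34 -4 0 E
1 8/17 40/13 4/17 576/221 -3 0 S
2 4/9 4/9 2/9 0 -3 -1 E
3 40/109 8/5 20/109 672/545 -2 -1 S
4 5/13 10/29 5/26 -15/377 -2 -2 E
final -1 -2 S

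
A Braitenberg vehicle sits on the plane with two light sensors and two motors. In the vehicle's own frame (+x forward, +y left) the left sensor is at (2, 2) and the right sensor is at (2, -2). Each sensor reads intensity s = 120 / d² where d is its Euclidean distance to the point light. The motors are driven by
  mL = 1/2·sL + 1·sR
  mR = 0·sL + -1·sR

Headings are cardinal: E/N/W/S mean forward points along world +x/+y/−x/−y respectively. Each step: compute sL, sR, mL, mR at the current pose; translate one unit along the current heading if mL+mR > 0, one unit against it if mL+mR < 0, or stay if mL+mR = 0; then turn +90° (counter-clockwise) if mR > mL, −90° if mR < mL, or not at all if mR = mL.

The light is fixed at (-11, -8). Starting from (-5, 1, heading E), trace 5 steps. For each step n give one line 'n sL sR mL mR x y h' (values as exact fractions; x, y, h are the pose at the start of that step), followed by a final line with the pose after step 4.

n=0: pose=(-5,1,E); sL=24/37, sR=120/113; mL=5796/4181, mR=-120/113; mL+mR=12/37 → advance +1; mR−mL=-10236/4181 → turn -1·90°
n=1: pose=(-4,1,S); sL=12/13, sR=60/37; mL=1002/481, mR=-60/37; mL+mR=6/13 → advance +1; mR−mL=-1782/481 → turn -1·90°
n=2: pose=(-4,0,W); sL=120/61, sR=24/25; mL=2964/1525, mR=-24/25; mL+mR=60/61 → advance +1; mR−mL=-4428/1525 → turn -1·90°
n=3: pose=(-5,0,N); sL=30/29, sR=30/41; mL=1485/1189, mR=-30/41; mL+mR=15/29 → advance +1; mR−mL=-2355/1189 → turn -1·90°
n=4: pose=(-5,1,E); sL=24/37, sR=120/113; mL=5796/4181, mR=-120/113; mL+mR=12/37 → advance +1; mR−mL=-10236/4181 → turn -1·90°

0 24/37 120/113 5796/4181 -120/113 -5 1 E
1 12/13 60/37 1002/481 -60/37 -4 1 S
2 120/61 24/25 2964/1525 -24/25 -4 0 W
3 30/29 30/41 1485/1189 -30/41 -5 0 N
4 24/37 120/113 5796/4181 -120/113 -5 1 E
final -4 1 S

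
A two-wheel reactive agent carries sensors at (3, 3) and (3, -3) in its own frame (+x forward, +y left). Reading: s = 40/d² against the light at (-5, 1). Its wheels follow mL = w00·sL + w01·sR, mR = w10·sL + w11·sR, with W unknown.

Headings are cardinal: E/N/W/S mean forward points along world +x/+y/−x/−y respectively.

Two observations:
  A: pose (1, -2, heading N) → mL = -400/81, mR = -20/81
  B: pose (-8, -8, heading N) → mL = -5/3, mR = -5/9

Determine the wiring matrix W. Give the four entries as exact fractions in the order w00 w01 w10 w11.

-1 -1 0 -1/2

obs A: pose=(1,-2,N) → sL=40/9, sR=40/81, mL=-400/81, mR=-20/81
obs B: pose=(-8,-8,N) → sL=5/9, sR=10/9, mL=-5/3, mR=-5/9
sensor matrix S = [[40/9, 40/81], [5/9, 10/9]]; det S = 3400/729
solve [mL_A; mL_B] = S·[w00; w01] and [mR_A; mR_B] = S·[w10; w11]:
  w00 = -1, w01 = -1, w10 = 0, w11 = -1/2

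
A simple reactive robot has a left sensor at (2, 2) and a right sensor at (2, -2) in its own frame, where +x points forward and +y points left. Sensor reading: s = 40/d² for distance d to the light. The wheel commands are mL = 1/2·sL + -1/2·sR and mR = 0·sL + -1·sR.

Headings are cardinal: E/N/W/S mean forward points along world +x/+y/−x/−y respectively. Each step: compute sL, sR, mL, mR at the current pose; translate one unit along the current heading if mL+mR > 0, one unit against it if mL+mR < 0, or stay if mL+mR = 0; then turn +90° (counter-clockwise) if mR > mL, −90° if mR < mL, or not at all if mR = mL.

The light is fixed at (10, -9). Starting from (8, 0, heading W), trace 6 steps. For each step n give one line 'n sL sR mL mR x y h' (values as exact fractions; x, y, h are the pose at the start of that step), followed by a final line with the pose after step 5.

0 8/13 40/137 288/1781 -40/137 8 0 W
1 4/13 20/61 -8/793 -20/61 9 0 N
2 40/101 40/37 -1280/3737 -40/37 9 -1 E
3 10/9 10/13 20/117 -10/13 8 -1 S
4 8/13 40/137 288/1781 -40/137 8 0 W
5 4/13 20/61 -8/793 -20/61 9 0 N
final 9 -1 E

n=0: pose=(8,0,W); sL=8/13, sR=40/137; mL=288/1781, mR=-40/137; mL+mR=-232/1781 → advance -1; mR−mL=-808/1781 → turn -1·90°
n=1: pose=(9,0,N); sL=4/13, sR=20/61; mL=-8/793, mR=-20/61; mL+mR=-268/793 → advance -1; mR−mL=-252/793 → turn -1·90°
n=2: pose=(9,-1,E); sL=40/101, sR=40/37; mL=-1280/3737, mR=-40/37; mL+mR=-5320/3737 → advance -1; mR−mL=-2760/3737 → turn -1·90°
n=3: pose=(8,-1,S); sL=10/9, sR=10/13; mL=20/117, mR=-10/13; mL+mR=-70/117 → advance -1; mR−mL=-110/117 → turn -1·90°
n=4: pose=(8,0,W); sL=8/13, sR=40/137; mL=288/1781, mR=-40/137; mL+mR=-232/1781 → advance -1; mR−mL=-808/1781 → turn -1·90°
n=5: pose=(9,0,N); sL=4/13, sR=20/61; mL=-8/793, mR=-20/61; mL+mR=-268/793 → advance -1; mR−mL=-252/793 → turn -1·90°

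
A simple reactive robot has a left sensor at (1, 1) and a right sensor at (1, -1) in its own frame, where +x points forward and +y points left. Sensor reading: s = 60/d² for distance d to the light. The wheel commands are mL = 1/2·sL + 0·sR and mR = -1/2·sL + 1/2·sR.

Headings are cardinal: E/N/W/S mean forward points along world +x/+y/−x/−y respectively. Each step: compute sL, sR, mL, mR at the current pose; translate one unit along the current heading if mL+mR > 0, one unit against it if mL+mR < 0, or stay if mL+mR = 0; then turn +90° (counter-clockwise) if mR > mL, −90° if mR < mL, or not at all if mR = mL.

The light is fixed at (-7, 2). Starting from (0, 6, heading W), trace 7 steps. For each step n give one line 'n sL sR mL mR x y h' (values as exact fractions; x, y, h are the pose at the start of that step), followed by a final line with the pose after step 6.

n=0: pose=(0,6,W); sL=4/3, sR=60/61; mL=2/3, mR=-32/183; mL+mR=30/61 → advance +1; mR−mL=-154/183 → turn -1·90°
n=1: pose=(-1,6,N); sL=6/5, sR=30/37; mL=3/5, mR=-36/185; mL+mR=15/37 → advance +1; mR−mL=-147/185 → turn -1·90°
n=2: pose=(-1,7,E); sL=12/17, sR=12/13; mL=6/17, mR=24/221; mL+mR=6/13 → advance +1; mR−mL=-54/221 → turn -1·90°
n=3: pose=(0,7,S); sL=3/4, sR=15/13; mL=3/8, mR=21/104; mL+mR=15/26 → advance +1; mR−mL=-9/52 → turn -1·90°
n=4: pose=(0,6,W); sL=4/3, sR=60/61; mL=2/3, mR=-32/183; mL+mR=30/61 → advance +1; mR−mL=-154/183 → turn -1·90°
n=5: pose=(-1,6,N); sL=6/5, sR=30/37; mL=3/5, mR=-36/185; mL+mR=15/37 → advance +1; mR−mL=-147/185 → turn -1·90°
n=6: pose=(-1,7,E); sL=12/17, sR=12/13; mL=6/17, mR=24/221; mL+mR=6/13 → advance +1; mR−mL=-54/221 → turn -1·90°

0 4/3 60/61 2/3 -32/183 0 6 W
1 6/5 30/37 3/5 -36/185 -1 6 N
2 12/17 12/13 6/17 24/221 -1 7 E
3 3/4 15/13 3/8 21/104 0 7 S
4 4/3 60/61 2/3 -32/183 0 6 W
5 6/5 30/37 3/5 -36/185 -1 6 N
6 12/17 12/13 6/17 24/221 -1 7 E
final 0 7 S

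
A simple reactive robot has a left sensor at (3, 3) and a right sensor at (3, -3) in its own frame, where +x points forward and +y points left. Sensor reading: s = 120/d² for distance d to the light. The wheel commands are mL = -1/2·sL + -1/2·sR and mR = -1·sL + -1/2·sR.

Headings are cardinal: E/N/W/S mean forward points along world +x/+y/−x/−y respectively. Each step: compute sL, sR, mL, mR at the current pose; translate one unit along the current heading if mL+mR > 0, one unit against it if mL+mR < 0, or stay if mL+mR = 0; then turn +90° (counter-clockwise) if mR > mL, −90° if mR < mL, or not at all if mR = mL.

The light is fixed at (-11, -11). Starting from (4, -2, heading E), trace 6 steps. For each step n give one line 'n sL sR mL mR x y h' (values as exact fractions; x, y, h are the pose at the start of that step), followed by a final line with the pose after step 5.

0 10/39 1/3 -23/78 -11/26 4 -2 E
1 24/65 120/157 -5784/10205 -7668/10205 3 -2 S
2 12/17 12/29 -276/493 -450/493 3 -1 W
3 120/313 120/493 -48360/154309 -77940/154309 4 -1 N
4 10/39 1/3 -23/78 -11/26 4 -2 E
5 24/65 120/157 -5784/10205 -7668/10205 3 -2 S
final 3 -1 W

n=0: pose=(4,-2,E); sL=10/39, sR=1/3; mL=-23/78, mR=-11/26; mL+mR=-28/39 → advance -1; mR−mL=-5/39 → turn -1·90°
n=1: pose=(3,-2,S); sL=24/65, sR=120/157; mL=-5784/10205, mR=-7668/10205; mL+mR=-13452/10205 → advance -1; mR−mL=-12/65 → turn -1·90°
n=2: pose=(3,-1,W); sL=12/17, sR=12/29; mL=-276/493, mR=-450/493; mL+mR=-726/493 → advance -1; mR−mL=-6/17 → turn -1·90°
n=3: pose=(4,-1,N); sL=120/313, sR=120/493; mL=-48360/154309, mR=-77940/154309; mL+mR=-126300/154309 → advance -1; mR−mL=-60/313 → turn -1·90°
n=4: pose=(4,-2,E); sL=10/39, sR=1/3; mL=-23/78, mR=-11/26; mL+mR=-28/39 → advance -1; mR−mL=-5/39 → turn -1·90°
n=5: pose=(3,-2,S); sL=24/65, sR=120/157; mL=-5784/10205, mR=-7668/10205; mL+mR=-13452/10205 → advance -1; mR−mL=-12/65 → turn -1·90°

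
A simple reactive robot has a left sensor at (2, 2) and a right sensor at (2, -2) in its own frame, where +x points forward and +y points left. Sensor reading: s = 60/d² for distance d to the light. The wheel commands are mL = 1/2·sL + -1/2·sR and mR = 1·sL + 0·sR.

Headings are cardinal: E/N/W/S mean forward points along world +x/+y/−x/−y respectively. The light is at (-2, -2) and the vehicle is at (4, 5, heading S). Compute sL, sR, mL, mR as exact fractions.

60/89 60/41 -1440/3649 60/89

left sensor world pos  = (6, 3); dL² = 89
right sensor world pos = (2, 3); dR² = 41
sL = 60/89 = 60/89
sR = 60/41 = 60/41
mL = 1/2·sL + -1/2·sR = -1440/3649
mR = 1·sL + 0·sR = 60/89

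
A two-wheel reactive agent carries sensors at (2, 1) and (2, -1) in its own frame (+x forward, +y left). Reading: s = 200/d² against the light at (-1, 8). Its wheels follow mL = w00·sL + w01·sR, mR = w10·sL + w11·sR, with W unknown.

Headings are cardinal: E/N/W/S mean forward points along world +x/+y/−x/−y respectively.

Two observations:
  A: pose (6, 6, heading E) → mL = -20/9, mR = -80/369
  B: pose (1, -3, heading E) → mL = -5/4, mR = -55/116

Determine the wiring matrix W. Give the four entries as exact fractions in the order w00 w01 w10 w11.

obs A: pose=(6,6,E) → sL=100/41, sR=20/9, mL=-20/9, mR=-80/369
obs B: pose=(1,-3,E) → sL=50/29, sR=5/4, mL=-5/4, mR=-55/116
sensor matrix S = [[100/41, 20/9], [50/29, 5/4]]; det S = -8375/10701
solve [mL_A; mL_B] = S·[w00; w01] and [mR_A; mR_B] = S·[w10; w11]:
  w00 = 0, w01 = -1, w10 = -1, w11 = 1

0 -1 -1 1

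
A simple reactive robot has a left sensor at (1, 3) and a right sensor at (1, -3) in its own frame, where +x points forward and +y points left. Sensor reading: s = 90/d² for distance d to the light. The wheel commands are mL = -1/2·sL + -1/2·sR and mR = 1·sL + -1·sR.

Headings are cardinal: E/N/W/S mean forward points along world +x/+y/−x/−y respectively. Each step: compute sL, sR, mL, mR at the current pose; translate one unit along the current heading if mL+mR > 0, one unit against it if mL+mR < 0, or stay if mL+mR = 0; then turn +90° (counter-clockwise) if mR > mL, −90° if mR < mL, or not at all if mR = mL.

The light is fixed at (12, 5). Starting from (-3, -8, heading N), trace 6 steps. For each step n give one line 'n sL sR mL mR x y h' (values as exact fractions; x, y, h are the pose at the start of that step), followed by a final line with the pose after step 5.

n=0: pose=(-3,-8,N); sL=5/26, sR=5/16; mL=-105/416, mR=-25/208; mL+mR=-155/416 → advance -1; mR−mL=55/416 → turn +1·90°
n=1: pose=(-3,-9,W); sL=18/109, sR=90/377; mL=-8298/41093, mR=-3024/41093; mL+mR=-11322/41093 → advance -1; mR−mL=5274/41093 → turn +1·90°
n=2: pose=(-2,-9,S); sL=45/173, sR=45/257; mL=-9675/44461, mR=3780/44461; mL+mR=-5895/44461 → advance -1; mR−mL=13455/44461 → turn +1·90°
n=3: pose=(-2,-8,E); sL=90/269, sR=18/85; mL=-6246/22865, mR=2808/22865; mL+mR=-3438/22865 → advance -1; mR−mL=9054/22865 → turn +1·90°
n=4: pose=(-3,-8,N); sL=5/26, sR=5/16; mL=-105/416, mR=-25/208; mL+mR=-155/416 → advance -1; mR−mL=55/416 → turn +1·90°
n=5: pose=(-3,-9,W); sL=18/109, sR=90/377; mL=-8298/41093, mR=-3024/41093; mL+mR=-11322/41093 → advance -1; mR−mL=5274/41093 → turn +1·90°

0 5/26 5/16 -105/416 -25/208 -3 -8 N
1 18/109 90/377 -8298/41093 -3024/41093 -3 -9 W
2 45/173 45/257 -9675/44461 3780/44461 -2 -9 S
3 90/269 18/85 -6246/22865 2808/22865 -2 -8 E
4 5/26 5/16 -105/416 -25/208 -3 -8 N
5 18/109 90/377 -8298/41093 -3024/41093 -3 -9 W
final -2 -9 S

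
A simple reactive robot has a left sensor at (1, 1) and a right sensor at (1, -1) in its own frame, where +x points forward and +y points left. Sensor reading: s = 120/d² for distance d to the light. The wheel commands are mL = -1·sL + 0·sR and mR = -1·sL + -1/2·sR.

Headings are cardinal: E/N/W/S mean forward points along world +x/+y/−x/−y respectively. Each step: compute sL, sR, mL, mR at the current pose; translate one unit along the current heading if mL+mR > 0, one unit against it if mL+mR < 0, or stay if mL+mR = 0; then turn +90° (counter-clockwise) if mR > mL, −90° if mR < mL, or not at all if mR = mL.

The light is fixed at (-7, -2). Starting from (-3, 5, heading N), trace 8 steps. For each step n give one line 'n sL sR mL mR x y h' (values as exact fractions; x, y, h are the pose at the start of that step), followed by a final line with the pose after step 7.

n=0: pose=(-3,5,N); sL=120/73, sR=120/89; mL=-120/73, mR=-15060/6497; mL+mR=-25740/6497 → advance -1; mR−mL=-60/89 → turn -1·90°
n=1: pose=(-3,4,E); sL=60/37, sR=12/5; mL=-60/37, mR=-522/185; mL+mR=-822/185 → advance -1; mR−mL=-6/5 → turn -1·90°
n=2: pose=(-4,4,S); sL=120/41, sR=120/29; mL=-120/41, mR=-5940/1189; mL+mR=-9420/1189 → advance -1; mR−mL=-60/29 → turn -1·90°
n=3: pose=(-4,5,W); sL=3, sR=30/17; mL=-3, mR=-66/17; mL+mR=-117/17 → advance -1; mR−mL=-15/17 → turn -1·90°
n=4: pose=(-3,5,N); sL=120/73, sR=120/89; mL=-120/73, mR=-15060/6497; mL+mR=-25740/6497 → advance -1; mR−mL=-60/89 → turn -1·90°
n=5: pose=(-3,4,E); sL=60/37, sR=12/5; mL=-60/37, mR=-522/185; mL+mR=-822/185 → advance -1; mR−mL=-6/5 → turn -1·90°
n=6: pose=(-4,4,S); sL=120/41, sR=120/29; mL=-120/41, mR=-5940/1189; mL+mR=-9420/1189 → advance -1; mR−mL=-60/29 → turn -1·90°
n=7: pose=(-4,5,W); sL=3, sR=30/17; mL=-3, mR=-66/17; mL+mR=-117/17 → advance -1; mR−mL=-15/17 → turn -1·90°

0 120/73 120/89 -120/73 -15060/6497 -3 5 N
1 60/37 12/5 -60/37 -522/185 -3 4 E
2 120/41 120/29 -120/41 -5940/1189 -4 4 S
3 3 30/17 -3 -66/17 -4 5 W
4 120/73 120/89 -120/73 -15060/6497 -3 5 N
5 60/37 12/5 -60/37 -522/185 -3 4 E
6 120/41 120/29 -120/41 -5940/1189 -4 4 S
7 3 30/17 -3 -66/17 -4 5 W
final -3 5 N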